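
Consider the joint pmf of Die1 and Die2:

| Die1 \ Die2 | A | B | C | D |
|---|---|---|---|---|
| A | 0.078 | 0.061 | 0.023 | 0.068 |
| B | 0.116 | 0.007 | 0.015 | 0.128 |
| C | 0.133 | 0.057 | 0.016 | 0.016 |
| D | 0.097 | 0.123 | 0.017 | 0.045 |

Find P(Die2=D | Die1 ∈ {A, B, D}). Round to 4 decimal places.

0.3098

P(Die1=A) = 0.078 + 0.061 + 0.023 + 0.068 = 0.230.
P(Die1=B) = 0.116 + 0.007 + 0.015 + 0.128 = 0.266.
P(Die1=D) = 0.097 + 0.123 + 0.017 + 0.045 = 0.282.
P(Die1 ∈ {A, B, D}) = 0.230 + 0.266 + 0.282 = 0.778; P(Die2=D, Die1 ∈ {A, B, D}) = 0.068 + 0.128 + 0.045 = 0.241.
P(Die2=D | Die1 ∈ {A, B, D}) = 0.241/0.778 = 0.3098.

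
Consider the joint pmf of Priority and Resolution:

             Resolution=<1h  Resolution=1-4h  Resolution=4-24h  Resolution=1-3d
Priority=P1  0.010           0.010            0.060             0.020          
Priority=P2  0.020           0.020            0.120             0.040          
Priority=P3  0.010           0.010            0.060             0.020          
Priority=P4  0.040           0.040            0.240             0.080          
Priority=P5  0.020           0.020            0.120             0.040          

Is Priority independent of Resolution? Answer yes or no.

yes

Every cell satisfies P(Priority,Resolution) = P(Priority)·P(Resolution). For instance P(Priority=P1) = 0.100, P(Resolution=<1h) = 0.100, and 0.100×0.100 = 0.010 matches the joint entry. So Priority and Resolution are independent.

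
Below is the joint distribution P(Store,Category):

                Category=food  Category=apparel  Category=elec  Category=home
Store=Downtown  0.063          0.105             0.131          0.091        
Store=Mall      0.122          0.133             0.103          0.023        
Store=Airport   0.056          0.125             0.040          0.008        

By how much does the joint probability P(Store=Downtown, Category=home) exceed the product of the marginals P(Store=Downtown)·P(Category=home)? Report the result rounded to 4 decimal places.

0.0434

P(Store=Downtown) = 0.063 + 0.105 + 0.131 + 0.091 = 0.390.
P(Category=home) = 0.091 + 0.023 + 0.008 = 0.122.
P(Store=Downtown, Category=home) − P(Store=Downtown)P(Category=home) = 0.091 − 0.390×0.122 = 0.0434.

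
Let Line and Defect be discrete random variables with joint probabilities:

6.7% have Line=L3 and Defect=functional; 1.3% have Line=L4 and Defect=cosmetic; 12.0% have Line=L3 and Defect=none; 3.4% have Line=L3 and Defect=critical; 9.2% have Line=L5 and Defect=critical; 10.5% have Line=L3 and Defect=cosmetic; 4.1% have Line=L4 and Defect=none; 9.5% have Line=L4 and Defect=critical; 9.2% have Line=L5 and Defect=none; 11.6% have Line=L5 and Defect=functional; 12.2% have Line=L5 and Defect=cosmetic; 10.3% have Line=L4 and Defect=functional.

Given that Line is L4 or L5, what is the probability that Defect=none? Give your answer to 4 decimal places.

P(Line=L4) = 0.041 + 0.013 + 0.103 + 0.095 = 0.252.
P(Line=L5) = 0.092 + 0.122 + 0.116 + 0.092 = 0.422.
P(Line ∈ {L4, L5}) = 0.252 + 0.422 = 0.674; P(Defect=none, Line ∈ {L4, L5}) = 0.041 + 0.092 = 0.133.
P(Defect=none | Line ∈ {L4, L5}) = 0.133/0.674 = 0.1973.

0.1973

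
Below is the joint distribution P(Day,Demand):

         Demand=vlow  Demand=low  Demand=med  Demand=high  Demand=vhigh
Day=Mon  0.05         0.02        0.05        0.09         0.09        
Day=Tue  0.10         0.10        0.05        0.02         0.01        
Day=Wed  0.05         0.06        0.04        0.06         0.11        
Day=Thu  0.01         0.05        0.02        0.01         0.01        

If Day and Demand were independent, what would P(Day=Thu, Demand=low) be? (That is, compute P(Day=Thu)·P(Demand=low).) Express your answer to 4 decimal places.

P(Day=Thu) = 0.01 + 0.05 + 0.02 + 0.01 + 0.01 = 0.10.
P(Demand=low) = 0.02 + 0.10 + 0.06 + 0.05 = 0.23.
Product: 0.10 × 0.23 = 0.0230.

0.0230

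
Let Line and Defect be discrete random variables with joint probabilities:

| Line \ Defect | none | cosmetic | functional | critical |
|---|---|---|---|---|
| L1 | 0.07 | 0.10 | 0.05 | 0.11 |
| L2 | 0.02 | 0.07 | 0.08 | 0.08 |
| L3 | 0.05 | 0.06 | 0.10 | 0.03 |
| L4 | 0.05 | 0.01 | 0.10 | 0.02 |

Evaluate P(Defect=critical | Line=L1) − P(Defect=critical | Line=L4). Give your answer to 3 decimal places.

P(Line=L1) = 0.07 + 0.10 + 0.05 + 0.11 = 0.33; P(Defect=critical | Line=L1) = 0.11/0.33 = 0.3333.
P(Line=L4) = 0.05 + 0.01 + 0.10 + 0.02 = 0.18; P(Defect=critical | Line=L4) = 0.02/0.18 = 0.1111.
Difference = 0.222.

0.222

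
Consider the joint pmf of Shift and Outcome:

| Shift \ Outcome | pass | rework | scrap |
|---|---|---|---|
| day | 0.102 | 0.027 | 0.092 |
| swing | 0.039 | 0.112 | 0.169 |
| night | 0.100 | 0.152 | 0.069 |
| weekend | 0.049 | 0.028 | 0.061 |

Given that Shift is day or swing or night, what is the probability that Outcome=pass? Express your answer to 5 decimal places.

0.27958

P(Shift=day) = 0.102 + 0.027 + 0.092 = 0.221.
P(Shift=swing) = 0.039 + 0.112 + 0.169 = 0.320.
P(Shift=night) = 0.100 + 0.152 + 0.069 = 0.321.
P(Shift ∈ {day, swing, night}) = 0.221 + 0.320 + 0.321 = 0.862; P(Outcome=pass, Shift ∈ {day, swing, night}) = 0.102 + 0.039 + 0.100 = 0.241.
P(Outcome=pass | Shift ∈ {day, swing, night}) = 0.241/0.862 = 0.27958.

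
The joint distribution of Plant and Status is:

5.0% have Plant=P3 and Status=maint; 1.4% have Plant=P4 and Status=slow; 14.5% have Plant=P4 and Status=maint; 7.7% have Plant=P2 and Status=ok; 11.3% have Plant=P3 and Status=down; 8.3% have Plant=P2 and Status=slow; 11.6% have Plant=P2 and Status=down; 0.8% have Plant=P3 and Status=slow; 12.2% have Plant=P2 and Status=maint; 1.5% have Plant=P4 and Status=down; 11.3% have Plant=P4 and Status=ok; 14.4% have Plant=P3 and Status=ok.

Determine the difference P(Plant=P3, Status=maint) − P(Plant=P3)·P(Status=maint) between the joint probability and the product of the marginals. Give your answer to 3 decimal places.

P(Plant=P3) = 0.144 + 0.008 + 0.113 + 0.050 = 0.315.
P(Status=maint) = 0.122 + 0.050 + 0.145 = 0.317.
P(Plant=P3, Status=maint) − P(Plant=P3)P(Status=maint) = 0.050 − 0.315×0.317 = -0.050.

-0.050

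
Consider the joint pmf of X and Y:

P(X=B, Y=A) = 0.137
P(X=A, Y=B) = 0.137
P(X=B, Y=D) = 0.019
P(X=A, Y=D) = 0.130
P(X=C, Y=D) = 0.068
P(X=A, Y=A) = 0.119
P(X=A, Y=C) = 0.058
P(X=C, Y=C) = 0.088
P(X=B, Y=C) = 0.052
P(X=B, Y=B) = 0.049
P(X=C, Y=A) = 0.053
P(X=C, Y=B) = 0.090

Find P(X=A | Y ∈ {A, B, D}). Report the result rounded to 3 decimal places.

0.481

P(Y=A) = 0.119 + 0.137 + 0.053 = 0.309.
P(Y=B) = 0.137 + 0.049 + 0.090 = 0.276.
P(Y=D) = 0.130 + 0.019 + 0.068 = 0.217.
P(Y ∈ {A, B, D}) = 0.309 + 0.276 + 0.217 = 0.802; P(X=A, Y ∈ {A, B, D}) = 0.119 + 0.137 + 0.130 = 0.386.
P(X=A | Y ∈ {A, B, D}) = 0.386/0.802 = 0.481.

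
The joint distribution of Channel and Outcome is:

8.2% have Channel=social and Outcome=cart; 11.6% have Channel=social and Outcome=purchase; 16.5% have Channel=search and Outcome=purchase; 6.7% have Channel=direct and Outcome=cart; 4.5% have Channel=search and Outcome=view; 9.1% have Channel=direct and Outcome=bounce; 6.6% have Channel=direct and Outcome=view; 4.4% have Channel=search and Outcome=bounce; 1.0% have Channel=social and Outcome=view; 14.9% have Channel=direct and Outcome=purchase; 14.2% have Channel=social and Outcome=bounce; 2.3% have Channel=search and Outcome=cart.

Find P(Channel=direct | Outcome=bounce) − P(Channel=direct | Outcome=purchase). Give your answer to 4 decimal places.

-0.0180

P(Outcome=bounce) = 0.044 + 0.142 + 0.091 = 0.277; P(Channel=direct | Outcome=bounce) = 0.091/0.277 = 0.32852.
P(Outcome=purchase) = 0.165 + 0.116 + 0.149 = 0.430; P(Channel=direct | Outcome=purchase) = 0.149/0.430 = 0.34651.
Difference = -0.0180.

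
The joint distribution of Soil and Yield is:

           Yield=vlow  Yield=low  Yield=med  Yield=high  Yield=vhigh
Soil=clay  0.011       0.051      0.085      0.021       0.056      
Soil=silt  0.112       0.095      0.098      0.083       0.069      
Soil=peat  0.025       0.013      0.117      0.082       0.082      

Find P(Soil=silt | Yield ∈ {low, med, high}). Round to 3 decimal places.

P(Yield=low) = 0.051 + 0.095 + 0.013 = 0.159.
P(Yield=med) = 0.085 + 0.098 + 0.117 = 0.300.
P(Yield=high) = 0.021 + 0.083 + 0.082 = 0.186.
P(Yield ∈ {low, med, high}) = 0.159 + 0.300 + 0.186 = 0.645; P(Soil=silt, Yield ∈ {low, med, high}) = 0.095 + 0.098 + 0.083 = 0.276.
P(Soil=silt | Yield ∈ {low, med, high}) = 0.276/0.645 = 0.428.

0.428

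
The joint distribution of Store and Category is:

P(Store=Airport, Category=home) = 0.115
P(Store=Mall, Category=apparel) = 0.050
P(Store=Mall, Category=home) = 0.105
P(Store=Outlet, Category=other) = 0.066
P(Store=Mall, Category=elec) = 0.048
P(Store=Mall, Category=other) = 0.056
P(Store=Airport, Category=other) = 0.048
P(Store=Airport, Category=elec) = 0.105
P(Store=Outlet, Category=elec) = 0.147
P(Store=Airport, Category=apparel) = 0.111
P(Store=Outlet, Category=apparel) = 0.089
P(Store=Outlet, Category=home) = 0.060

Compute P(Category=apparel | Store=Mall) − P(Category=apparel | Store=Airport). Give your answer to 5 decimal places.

P(Store=Mall) = 0.050 + 0.048 + 0.105 + 0.056 = 0.259; P(Category=apparel | Store=Mall) = 0.050/0.259 = 0.193050.
P(Store=Airport) = 0.111 + 0.105 + 0.115 + 0.048 = 0.379; P(Category=apparel | Store=Airport) = 0.111/0.379 = 0.292876.
Difference = -0.09983.

-0.09983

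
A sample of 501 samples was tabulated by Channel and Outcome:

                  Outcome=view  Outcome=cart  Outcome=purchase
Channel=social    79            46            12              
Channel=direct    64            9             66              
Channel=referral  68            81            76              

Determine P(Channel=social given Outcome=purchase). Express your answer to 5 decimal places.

Total with Outcome=purchase: 12 + 66 + 76 = 154.
P(Channel=social | Outcome=purchase) = 12/154 = 0.07792.

0.07792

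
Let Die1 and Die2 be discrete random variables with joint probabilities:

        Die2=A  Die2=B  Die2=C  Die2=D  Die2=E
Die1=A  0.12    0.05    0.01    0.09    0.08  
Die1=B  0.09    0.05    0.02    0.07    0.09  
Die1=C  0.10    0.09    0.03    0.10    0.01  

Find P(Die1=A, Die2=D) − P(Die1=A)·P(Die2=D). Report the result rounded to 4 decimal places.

-0.0010

P(Die1=A) = 0.12 + 0.05 + 0.01 + 0.09 + 0.08 = 0.35.
P(Die2=D) = 0.09 + 0.07 + 0.10 = 0.26.
P(Die1=A, Die2=D) − P(Die1=A)P(Die2=D) = 0.09 − 0.35×0.26 = -0.0010.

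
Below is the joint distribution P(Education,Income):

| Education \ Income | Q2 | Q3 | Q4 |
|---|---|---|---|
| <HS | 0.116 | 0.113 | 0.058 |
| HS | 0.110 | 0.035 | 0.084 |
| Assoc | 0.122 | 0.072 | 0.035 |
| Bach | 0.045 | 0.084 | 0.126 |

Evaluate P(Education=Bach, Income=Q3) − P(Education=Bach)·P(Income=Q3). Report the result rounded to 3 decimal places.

0.006

P(Education=Bach) = 0.045 + 0.084 + 0.126 = 0.255.
P(Income=Q3) = 0.113 + 0.035 + 0.072 + 0.084 = 0.304.
P(Education=Bach, Income=Q3) − P(Education=Bach)P(Income=Q3) = 0.084 − 0.255×0.304 = 0.006.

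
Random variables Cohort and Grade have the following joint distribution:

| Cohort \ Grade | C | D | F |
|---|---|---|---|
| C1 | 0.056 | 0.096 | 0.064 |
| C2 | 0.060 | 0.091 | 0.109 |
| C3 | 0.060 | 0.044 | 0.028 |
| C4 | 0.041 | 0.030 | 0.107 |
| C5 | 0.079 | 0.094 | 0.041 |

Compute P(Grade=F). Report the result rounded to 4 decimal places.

P(Grade=F) = 0.064 + 0.109 + 0.028 + 0.107 + 0.041 = 0.349.

0.3490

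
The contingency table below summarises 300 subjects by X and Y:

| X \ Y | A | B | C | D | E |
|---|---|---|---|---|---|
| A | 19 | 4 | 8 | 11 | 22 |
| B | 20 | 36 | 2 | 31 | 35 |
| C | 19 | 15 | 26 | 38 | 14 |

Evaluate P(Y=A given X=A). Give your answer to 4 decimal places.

Total with X=A: 19 + 4 + 8 + 11 + 22 = 64.
P(Y=A | X=A) = 19/64 = 0.2969.

0.2969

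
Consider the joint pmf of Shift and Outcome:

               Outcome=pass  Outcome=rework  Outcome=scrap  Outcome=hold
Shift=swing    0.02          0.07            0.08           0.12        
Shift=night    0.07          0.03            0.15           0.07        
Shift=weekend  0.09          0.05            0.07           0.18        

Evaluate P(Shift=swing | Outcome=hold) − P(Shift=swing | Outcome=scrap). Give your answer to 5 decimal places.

P(Outcome=hold) = 0.12 + 0.07 + 0.18 = 0.37; P(Shift=swing | Outcome=hold) = 0.12/0.37 = 0.324324.
P(Outcome=scrap) = 0.08 + 0.15 + 0.07 = 0.30; P(Shift=swing | Outcome=scrap) = 0.08/0.30 = 0.266667.
Difference = 0.05766.

0.05766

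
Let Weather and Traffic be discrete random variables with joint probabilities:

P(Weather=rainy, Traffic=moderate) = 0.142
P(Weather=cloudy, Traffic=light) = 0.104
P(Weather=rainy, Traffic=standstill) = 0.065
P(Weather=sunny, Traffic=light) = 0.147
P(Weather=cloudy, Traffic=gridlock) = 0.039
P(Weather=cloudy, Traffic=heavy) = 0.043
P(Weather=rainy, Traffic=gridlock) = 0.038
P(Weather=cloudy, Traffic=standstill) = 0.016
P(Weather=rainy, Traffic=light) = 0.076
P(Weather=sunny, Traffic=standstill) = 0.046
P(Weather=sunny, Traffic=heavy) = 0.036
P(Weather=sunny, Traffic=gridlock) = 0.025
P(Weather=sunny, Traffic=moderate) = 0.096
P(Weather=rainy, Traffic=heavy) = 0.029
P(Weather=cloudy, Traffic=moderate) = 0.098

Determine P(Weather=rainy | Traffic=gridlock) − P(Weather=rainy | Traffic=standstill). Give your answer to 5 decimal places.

-0.13926

P(Traffic=gridlock) = 0.025 + 0.039 + 0.038 = 0.102; P(Weather=rainy | Traffic=gridlock) = 0.038/0.102 = 0.372549.
P(Traffic=standstill) = 0.046 + 0.016 + 0.065 = 0.127; P(Weather=rainy | Traffic=standstill) = 0.065/0.127 = 0.511811.
Difference = -0.13926.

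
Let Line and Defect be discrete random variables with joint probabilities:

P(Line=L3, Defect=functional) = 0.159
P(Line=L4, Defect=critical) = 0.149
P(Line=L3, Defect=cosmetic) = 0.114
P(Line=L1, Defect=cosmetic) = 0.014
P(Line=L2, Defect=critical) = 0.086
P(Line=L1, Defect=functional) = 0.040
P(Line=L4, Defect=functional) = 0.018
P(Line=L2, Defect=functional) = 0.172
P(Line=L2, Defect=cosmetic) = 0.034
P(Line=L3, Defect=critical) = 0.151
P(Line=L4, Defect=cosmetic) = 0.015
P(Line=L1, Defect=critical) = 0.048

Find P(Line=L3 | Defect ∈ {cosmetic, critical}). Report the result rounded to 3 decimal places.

0.434

P(Defect=cosmetic) = 0.014 + 0.034 + 0.114 + 0.015 = 0.177.
P(Defect=critical) = 0.048 + 0.086 + 0.151 + 0.149 = 0.434.
P(Defect ∈ {cosmetic, critical}) = 0.177 + 0.434 = 0.611; P(Line=L3, Defect ∈ {cosmetic, critical}) = 0.114 + 0.151 = 0.265.
P(Line=L3 | Defect ∈ {cosmetic, critical}) = 0.265/0.611 = 0.434.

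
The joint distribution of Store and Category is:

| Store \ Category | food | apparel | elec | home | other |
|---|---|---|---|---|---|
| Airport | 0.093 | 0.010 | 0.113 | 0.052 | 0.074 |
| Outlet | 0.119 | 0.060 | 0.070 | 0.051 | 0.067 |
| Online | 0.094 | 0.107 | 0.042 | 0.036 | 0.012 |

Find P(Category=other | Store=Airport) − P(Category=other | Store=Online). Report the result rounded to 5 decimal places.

P(Store=Airport) = 0.093 + 0.010 + 0.113 + 0.052 + 0.074 = 0.342; P(Category=other | Store=Airport) = 0.074/0.342 = 0.216374.
P(Store=Online) = 0.094 + 0.107 + 0.042 + 0.036 + 0.012 = 0.291; P(Category=other | Store=Online) = 0.012/0.291 = 0.041237.
Difference = 0.17514.

0.17514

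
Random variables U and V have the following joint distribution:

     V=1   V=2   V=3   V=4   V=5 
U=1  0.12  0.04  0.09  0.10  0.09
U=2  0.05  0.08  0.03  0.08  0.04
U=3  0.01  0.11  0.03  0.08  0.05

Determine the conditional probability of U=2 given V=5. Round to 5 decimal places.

P(V=5) = 0.09 + 0.04 + 0.05 = 0.18.
P(U=2 | V=5) = 0.04/0.18 = 0.22222.

0.22222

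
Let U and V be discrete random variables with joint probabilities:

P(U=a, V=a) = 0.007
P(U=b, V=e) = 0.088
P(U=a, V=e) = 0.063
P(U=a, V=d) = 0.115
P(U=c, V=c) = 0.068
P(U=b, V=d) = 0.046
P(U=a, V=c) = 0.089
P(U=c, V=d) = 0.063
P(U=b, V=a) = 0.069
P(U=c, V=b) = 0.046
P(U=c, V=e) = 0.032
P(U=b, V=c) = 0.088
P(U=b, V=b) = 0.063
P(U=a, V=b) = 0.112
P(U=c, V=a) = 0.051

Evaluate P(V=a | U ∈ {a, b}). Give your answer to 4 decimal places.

P(U=a) = 0.007 + 0.112 + 0.089 + 0.115 + 0.063 = 0.386.
P(U=b) = 0.069 + 0.063 + 0.088 + 0.046 + 0.088 = 0.354.
P(U ∈ {a, b}) = 0.386 + 0.354 = 0.740; P(V=a, U ∈ {a, b}) = 0.007 + 0.069 = 0.076.
P(V=a | U ∈ {a, b}) = 0.076/0.740 = 0.1027.

0.1027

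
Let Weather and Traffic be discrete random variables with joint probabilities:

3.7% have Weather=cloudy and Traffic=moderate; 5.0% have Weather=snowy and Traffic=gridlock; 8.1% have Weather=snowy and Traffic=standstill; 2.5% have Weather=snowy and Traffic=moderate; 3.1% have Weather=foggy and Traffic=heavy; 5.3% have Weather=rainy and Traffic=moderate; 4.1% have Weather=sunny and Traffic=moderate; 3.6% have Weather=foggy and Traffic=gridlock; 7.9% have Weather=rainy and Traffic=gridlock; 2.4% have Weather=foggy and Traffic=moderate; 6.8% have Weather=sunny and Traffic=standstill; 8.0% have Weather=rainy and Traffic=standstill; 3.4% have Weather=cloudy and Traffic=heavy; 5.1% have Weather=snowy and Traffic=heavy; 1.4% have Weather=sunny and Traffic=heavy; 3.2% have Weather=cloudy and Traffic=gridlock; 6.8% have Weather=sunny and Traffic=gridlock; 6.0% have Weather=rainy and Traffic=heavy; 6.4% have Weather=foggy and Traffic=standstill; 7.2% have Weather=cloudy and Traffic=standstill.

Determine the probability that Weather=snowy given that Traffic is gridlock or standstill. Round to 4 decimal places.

0.2079

P(Traffic=gridlock) = 0.068 + 0.032 + 0.079 + 0.050 + 0.036 = 0.265.
P(Traffic=standstill) = 0.068 + 0.072 + 0.080 + 0.081 + 0.064 = 0.365.
P(Traffic ∈ {gridlock, standstill}) = 0.265 + 0.365 = 0.630; P(Weather=snowy, Traffic ∈ {gridlock, standstill}) = 0.050 + 0.081 = 0.131.
P(Weather=snowy | Traffic ∈ {gridlock, standstill}) = 0.131/0.630 = 0.2079.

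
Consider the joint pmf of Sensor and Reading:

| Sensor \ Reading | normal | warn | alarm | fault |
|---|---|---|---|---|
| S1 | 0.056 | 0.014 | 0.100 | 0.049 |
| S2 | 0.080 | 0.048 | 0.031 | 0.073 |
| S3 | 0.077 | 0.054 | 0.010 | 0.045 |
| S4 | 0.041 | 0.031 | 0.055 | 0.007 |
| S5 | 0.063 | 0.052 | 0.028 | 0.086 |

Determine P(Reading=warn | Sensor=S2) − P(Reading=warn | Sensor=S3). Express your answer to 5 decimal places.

-0.08343

P(Sensor=S2) = 0.080 + 0.048 + 0.031 + 0.073 = 0.232; P(Reading=warn | Sensor=S2) = 0.048/0.232 = 0.206897.
P(Sensor=S3) = 0.077 + 0.054 + 0.010 + 0.045 = 0.186; P(Reading=warn | Sensor=S3) = 0.054/0.186 = 0.290323.
Difference = -0.08343.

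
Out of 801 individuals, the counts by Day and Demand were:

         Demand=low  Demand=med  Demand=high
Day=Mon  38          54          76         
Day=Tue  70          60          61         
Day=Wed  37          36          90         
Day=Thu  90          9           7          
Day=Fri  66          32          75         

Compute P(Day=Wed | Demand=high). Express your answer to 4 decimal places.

0.2913

Total with Demand=high: 76 + 61 + 90 + 7 + 75 = 309.
P(Day=Wed | Demand=high) = 90/309 = 0.2913.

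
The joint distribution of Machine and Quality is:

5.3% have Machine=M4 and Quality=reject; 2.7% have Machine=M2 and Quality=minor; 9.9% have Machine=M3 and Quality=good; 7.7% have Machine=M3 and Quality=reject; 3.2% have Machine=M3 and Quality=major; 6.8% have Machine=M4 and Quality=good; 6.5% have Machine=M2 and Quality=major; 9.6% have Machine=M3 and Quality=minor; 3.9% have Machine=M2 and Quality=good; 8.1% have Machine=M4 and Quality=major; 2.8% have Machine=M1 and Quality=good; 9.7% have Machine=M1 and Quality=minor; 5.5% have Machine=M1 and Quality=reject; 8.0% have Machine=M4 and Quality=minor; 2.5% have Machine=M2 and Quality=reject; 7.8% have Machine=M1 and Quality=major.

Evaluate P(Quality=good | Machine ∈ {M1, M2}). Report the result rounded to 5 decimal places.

P(Machine=M1) = 0.028 + 0.097 + 0.078 + 0.055 = 0.258.
P(Machine=M2) = 0.039 + 0.027 + 0.065 + 0.025 = 0.156.
P(Machine ∈ {M1, M2}) = 0.258 + 0.156 = 0.414; P(Quality=good, Machine ∈ {M1, M2}) = 0.028 + 0.039 = 0.067.
P(Quality=good | Machine ∈ {M1, M2}) = 0.067/0.414 = 0.16184.

0.16184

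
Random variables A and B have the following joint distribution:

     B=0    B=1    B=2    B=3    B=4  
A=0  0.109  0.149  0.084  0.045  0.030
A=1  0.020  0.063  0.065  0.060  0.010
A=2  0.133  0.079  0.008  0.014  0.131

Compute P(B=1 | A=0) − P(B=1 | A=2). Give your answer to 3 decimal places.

P(A=0) = 0.109 + 0.149 + 0.084 + 0.045 + 0.030 = 0.417; P(B=1 | A=0) = 0.149/0.417 = 0.3573.
P(A=2) = 0.133 + 0.079 + 0.008 + 0.014 + 0.131 = 0.365; P(B=1 | A=2) = 0.079/0.365 = 0.2164.
Difference = 0.141.

0.141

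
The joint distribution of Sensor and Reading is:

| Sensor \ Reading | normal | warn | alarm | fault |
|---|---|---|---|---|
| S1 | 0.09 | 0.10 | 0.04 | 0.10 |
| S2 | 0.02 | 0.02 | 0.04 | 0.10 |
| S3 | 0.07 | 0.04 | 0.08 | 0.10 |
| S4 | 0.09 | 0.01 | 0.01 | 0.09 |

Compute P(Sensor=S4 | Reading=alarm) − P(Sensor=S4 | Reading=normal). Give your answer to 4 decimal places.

-0.2745

P(Reading=alarm) = 0.04 + 0.04 + 0.08 + 0.01 = 0.17; P(Sensor=S4 | Reading=alarm) = 0.01/0.17 = 0.05882.
P(Reading=normal) = 0.09 + 0.02 + 0.07 + 0.09 = 0.27; P(Sensor=S4 | Reading=normal) = 0.09/0.27 = 0.33333.
Difference = -0.2745.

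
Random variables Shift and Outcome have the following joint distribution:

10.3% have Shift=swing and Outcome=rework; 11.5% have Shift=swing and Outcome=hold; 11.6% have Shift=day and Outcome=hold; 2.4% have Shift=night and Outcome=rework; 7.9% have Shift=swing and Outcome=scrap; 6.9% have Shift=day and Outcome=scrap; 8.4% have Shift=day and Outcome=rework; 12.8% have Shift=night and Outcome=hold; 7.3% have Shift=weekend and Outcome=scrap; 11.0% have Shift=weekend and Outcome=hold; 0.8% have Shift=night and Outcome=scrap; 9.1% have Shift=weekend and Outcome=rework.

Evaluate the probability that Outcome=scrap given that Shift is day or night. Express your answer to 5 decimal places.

0.17949

P(Shift=day) = 0.084 + 0.069 + 0.116 = 0.269.
P(Shift=night) = 0.024 + 0.008 + 0.128 = 0.160.
P(Shift ∈ {day, night}) = 0.269 + 0.160 = 0.429; P(Outcome=scrap, Shift ∈ {day, night}) = 0.069 + 0.008 = 0.077.
P(Outcome=scrap | Shift ∈ {day, night}) = 0.077/0.429 = 0.17949.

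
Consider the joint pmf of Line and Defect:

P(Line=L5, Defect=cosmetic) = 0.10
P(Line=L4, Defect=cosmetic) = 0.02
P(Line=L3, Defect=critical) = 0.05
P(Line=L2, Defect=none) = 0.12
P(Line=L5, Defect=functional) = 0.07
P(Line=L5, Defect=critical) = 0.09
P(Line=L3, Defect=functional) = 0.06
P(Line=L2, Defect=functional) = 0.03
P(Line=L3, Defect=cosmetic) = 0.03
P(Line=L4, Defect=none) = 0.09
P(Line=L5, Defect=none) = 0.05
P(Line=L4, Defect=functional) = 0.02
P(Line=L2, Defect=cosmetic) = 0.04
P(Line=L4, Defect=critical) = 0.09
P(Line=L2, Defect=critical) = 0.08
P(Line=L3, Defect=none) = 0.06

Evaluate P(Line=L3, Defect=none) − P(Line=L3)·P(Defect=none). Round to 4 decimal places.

P(Line=L3) = 0.06 + 0.03 + 0.06 + 0.05 = 0.20.
P(Defect=none) = 0.12 + 0.06 + 0.09 + 0.05 = 0.32.
P(Line=L3, Defect=none) − P(Line=L3)P(Defect=none) = 0.06 − 0.20×0.32 = -0.0040.

-0.0040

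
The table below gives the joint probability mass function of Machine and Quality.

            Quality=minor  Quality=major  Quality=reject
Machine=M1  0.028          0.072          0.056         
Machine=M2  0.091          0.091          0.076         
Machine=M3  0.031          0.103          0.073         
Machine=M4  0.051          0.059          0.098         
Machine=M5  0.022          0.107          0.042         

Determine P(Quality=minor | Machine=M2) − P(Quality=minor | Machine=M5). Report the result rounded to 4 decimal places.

P(Machine=M2) = 0.091 + 0.091 + 0.076 = 0.258; P(Quality=minor | Machine=M2) = 0.091/0.258 = 0.35271.
P(Machine=M5) = 0.022 + 0.107 + 0.042 = 0.171; P(Quality=minor | Machine=M5) = 0.022/0.171 = 0.12865.
Difference = 0.2241.

0.2241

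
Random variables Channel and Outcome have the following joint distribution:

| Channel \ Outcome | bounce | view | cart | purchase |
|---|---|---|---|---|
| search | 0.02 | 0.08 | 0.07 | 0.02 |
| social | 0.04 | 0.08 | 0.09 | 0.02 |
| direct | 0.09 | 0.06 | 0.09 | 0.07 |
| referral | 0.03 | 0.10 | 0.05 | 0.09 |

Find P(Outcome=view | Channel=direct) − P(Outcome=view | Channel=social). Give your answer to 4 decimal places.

-0.1543

P(Channel=direct) = 0.09 + 0.06 + 0.09 + 0.07 = 0.31; P(Outcome=view | Channel=direct) = 0.06/0.31 = 0.19355.
P(Channel=social) = 0.04 + 0.08 + 0.09 + 0.02 = 0.23; P(Outcome=view | Channel=social) = 0.08/0.23 = 0.34783.
Difference = -0.1543.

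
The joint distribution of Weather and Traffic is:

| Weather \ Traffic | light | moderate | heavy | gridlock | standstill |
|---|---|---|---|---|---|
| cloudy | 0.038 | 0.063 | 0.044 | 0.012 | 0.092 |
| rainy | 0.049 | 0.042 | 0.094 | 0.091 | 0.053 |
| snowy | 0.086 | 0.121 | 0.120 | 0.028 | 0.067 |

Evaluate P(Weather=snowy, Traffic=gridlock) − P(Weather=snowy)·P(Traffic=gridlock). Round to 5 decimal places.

P(Weather=snowy) = 0.086 + 0.121 + 0.120 + 0.028 + 0.067 = 0.422.
P(Traffic=gridlock) = 0.012 + 0.091 + 0.028 = 0.131.
P(Weather=snowy, Traffic=gridlock) − P(Weather=snowy)P(Traffic=gridlock) = 0.028 − 0.422×0.131 = -0.02728.

-0.02728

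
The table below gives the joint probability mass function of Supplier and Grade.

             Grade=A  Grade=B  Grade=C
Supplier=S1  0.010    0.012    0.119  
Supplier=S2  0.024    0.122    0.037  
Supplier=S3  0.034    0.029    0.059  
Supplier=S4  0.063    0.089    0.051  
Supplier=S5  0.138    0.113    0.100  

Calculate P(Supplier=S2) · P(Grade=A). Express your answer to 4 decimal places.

0.0492

P(Supplier=S2) = 0.024 + 0.122 + 0.037 = 0.183.
P(Grade=A) = 0.010 + 0.024 + 0.034 + 0.063 + 0.138 = 0.269.
Product: 0.183 × 0.269 = 0.0492.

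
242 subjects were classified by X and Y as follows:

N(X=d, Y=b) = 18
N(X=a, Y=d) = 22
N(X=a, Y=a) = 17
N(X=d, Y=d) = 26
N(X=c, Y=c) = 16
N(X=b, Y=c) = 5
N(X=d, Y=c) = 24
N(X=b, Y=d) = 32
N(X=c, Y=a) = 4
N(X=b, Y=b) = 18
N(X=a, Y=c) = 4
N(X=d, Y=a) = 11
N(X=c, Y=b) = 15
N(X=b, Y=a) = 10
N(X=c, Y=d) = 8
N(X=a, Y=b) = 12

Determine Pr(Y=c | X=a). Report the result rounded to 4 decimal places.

Total with X=a: 17 + 12 + 4 + 22 = 55.
P(Y=c | X=a) = 4/55 = 0.0727.

0.0727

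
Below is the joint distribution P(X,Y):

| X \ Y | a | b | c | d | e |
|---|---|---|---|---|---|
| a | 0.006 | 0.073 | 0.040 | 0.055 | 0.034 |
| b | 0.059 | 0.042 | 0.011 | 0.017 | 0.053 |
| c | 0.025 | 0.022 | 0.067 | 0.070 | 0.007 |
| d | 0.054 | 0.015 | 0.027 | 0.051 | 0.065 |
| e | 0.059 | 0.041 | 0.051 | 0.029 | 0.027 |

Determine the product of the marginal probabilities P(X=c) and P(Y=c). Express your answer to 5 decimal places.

0.03744

P(X=c) = 0.025 + 0.022 + 0.067 + 0.070 + 0.007 = 0.191.
P(Y=c) = 0.040 + 0.011 + 0.067 + 0.027 + 0.051 = 0.196.
Product: 0.191 × 0.196 = 0.03744.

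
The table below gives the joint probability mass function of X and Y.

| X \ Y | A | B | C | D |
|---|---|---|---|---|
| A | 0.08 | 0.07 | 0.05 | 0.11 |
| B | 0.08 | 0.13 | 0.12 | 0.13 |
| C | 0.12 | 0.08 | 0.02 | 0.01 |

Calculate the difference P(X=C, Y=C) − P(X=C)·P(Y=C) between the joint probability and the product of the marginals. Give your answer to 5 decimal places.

P(X=C) = 0.12 + 0.08 + 0.02 + 0.01 = 0.23.
P(Y=C) = 0.05 + 0.12 + 0.02 = 0.19.
P(X=C, Y=C) − P(X=C)P(Y=C) = 0.02 − 0.23×0.19 = -0.02370.

-0.02370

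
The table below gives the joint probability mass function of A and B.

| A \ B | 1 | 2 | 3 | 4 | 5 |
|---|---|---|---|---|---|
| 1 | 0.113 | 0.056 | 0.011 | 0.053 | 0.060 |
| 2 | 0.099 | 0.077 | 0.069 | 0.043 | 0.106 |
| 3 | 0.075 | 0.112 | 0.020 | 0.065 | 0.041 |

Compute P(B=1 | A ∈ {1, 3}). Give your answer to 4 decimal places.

0.3102

P(A=1) = 0.113 + 0.056 + 0.011 + 0.053 + 0.060 = 0.293.
P(A=3) = 0.075 + 0.112 + 0.020 + 0.065 + 0.041 = 0.313.
P(A ∈ {1, 3}) = 0.293 + 0.313 = 0.606; P(B=1, A ∈ {1, 3}) = 0.113 + 0.075 = 0.188.
P(B=1 | A ∈ {1, 3}) = 0.188/0.606 = 0.3102.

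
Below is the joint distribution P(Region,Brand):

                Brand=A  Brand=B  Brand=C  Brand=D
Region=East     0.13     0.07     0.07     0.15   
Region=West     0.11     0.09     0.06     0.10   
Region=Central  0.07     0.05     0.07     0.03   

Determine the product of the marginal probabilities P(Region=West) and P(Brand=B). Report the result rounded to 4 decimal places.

P(Region=West) = 0.11 + 0.09 + 0.06 + 0.10 = 0.36.
P(Brand=B) = 0.07 + 0.09 + 0.05 = 0.21.
Product: 0.36 × 0.21 = 0.0756.

0.0756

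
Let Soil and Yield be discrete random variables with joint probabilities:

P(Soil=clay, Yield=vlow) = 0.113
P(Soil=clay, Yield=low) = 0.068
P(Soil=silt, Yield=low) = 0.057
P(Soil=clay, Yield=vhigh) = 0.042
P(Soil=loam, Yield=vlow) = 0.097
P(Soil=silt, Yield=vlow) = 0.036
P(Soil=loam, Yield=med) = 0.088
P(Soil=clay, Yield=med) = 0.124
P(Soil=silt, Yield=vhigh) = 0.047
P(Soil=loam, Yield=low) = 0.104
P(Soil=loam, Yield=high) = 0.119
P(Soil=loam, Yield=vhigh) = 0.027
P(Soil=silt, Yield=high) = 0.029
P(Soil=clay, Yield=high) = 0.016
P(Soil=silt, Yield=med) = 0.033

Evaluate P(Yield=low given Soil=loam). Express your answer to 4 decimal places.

P(Soil=loam) = 0.097 + 0.104 + 0.088 + 0.119 + 0.027 = 0.435.
P(Yield=low | Soil=loam) = 0.104/0.435 = 0.2391.

0.2391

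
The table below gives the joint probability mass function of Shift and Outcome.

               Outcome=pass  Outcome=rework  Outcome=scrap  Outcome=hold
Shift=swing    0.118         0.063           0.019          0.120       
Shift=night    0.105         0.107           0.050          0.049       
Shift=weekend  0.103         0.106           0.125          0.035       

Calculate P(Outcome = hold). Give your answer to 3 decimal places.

0.204

P(Outcome=hold) = 0.120 + 0.049 + 0.035 = 0.204.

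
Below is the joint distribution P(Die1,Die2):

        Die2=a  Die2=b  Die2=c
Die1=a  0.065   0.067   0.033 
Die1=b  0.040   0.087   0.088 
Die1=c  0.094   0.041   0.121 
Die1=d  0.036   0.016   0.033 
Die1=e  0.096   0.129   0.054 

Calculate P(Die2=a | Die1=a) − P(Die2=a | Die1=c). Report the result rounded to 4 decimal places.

P(Die1=a) = 0.065 + 0.067 + 0.033 = 0.165; P(Die2=a | Die1=a) = 0.065/0.165 = 0.39394.
P(Die1=c) = 0.094 + 0.041 + 0.121 = 0.256; P(Die2=a | Die1=c) = 0.094/0.256 = 0.36719.
Difference = 0.0268.

0.0268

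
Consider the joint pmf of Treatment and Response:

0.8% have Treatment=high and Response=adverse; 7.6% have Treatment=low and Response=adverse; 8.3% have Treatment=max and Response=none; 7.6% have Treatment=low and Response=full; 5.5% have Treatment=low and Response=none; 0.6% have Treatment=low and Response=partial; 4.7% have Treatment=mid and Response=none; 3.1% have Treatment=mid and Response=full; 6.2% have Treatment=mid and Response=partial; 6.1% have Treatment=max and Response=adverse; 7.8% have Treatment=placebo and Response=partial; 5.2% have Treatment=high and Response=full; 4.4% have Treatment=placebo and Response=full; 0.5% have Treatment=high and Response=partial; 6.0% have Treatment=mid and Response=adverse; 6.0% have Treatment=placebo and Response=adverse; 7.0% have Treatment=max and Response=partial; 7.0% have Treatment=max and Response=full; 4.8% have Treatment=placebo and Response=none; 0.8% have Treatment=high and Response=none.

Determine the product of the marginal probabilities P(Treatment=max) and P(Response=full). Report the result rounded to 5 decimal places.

0.07753

P(Treatment=max) = 0.083 + 0.070 + 0.070 + 0.061 = 0.284.
P(Response=full) = 0.044 + 0.076 + 0.031 + 0.052 + 0.070 = 0.273.
Product: 0.284 × 0.273 = 0.07753.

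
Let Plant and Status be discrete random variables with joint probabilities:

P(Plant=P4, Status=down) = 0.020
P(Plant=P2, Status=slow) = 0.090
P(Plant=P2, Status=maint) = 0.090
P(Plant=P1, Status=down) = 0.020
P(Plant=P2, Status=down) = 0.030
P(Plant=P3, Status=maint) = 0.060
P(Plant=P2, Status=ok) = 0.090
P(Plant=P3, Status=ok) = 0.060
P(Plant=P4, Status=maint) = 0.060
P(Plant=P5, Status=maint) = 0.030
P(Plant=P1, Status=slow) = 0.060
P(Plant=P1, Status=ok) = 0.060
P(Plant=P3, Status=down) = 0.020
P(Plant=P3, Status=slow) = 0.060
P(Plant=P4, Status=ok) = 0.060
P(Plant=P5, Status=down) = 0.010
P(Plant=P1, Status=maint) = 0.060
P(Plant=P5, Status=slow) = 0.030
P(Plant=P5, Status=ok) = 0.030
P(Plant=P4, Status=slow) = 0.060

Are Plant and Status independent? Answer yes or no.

yes

Every cell satisfies P(Plant,Status) = P(Plant)·P(Status). For instance P(Plant=P3) = 0.200, P(Status=down) = 0.100, and 0.200×0.100 = 0.020 matches the joint entry. So Plant and Status are independent.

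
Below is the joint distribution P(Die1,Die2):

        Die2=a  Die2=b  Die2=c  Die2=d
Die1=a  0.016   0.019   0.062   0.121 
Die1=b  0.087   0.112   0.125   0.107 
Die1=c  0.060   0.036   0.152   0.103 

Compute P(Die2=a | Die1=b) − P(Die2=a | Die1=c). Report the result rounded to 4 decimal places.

P(Die1=b) = 0.087 + 0.112 + 0.125 + 0.107 = 0.431; P(Die2=a | Die1=b) = 0.087/0.431 = 0.20186.
P(Die1=c) = 0.060 + 0.036 + 0.152 + 0.103 = 0.351; P(Die2=a | Die1=c) = 0.060/0.351 = 0.17094.
Difference = 0.0309.

0.0309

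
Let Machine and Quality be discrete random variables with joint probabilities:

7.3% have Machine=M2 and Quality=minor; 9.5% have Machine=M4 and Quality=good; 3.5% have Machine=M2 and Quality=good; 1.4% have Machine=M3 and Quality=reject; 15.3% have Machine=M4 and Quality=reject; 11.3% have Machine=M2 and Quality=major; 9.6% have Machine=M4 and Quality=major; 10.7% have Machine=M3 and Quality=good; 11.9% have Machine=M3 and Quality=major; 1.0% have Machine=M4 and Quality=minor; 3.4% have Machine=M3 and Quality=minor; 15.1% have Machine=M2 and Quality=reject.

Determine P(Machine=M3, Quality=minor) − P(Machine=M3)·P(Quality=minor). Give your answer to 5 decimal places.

P(Machine=M3) = 0.107 + 0.034 + 0.119 + 0.014 = 0.274.
P(Quality=minor) = 0.073 + 0.034 + 0.010 = 0.117.
P(Machine=M3, Quality=minor) − P(Machine=M3)P(Quality=minor) = 0.034 − 0.274×0.117 = 0.00194.

0.00194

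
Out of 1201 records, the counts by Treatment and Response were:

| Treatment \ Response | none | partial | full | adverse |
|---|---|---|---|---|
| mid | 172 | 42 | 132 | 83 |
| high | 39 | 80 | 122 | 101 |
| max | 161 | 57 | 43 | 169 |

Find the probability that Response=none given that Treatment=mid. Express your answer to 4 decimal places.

0.4009

Total with Treatment=mid: 172 + 42 + 132 + 83 = 429.
P(Response=none | Treatment=mid) = 172/429 = 0.4009.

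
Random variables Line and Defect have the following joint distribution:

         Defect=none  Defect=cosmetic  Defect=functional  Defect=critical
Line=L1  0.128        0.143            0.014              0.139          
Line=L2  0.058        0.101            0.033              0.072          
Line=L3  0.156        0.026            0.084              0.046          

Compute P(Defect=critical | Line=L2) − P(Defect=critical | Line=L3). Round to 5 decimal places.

0.12529

P(Line=L2) = 0.058 + 0.101 + 0.033 + 0.072 = 0.264; P(Defect=critical | Line=L2) = 0.072/0.264 = 0.272727.
P(Line=L3) = 0.156 + 0.026 + 0.084 + 0.046 = 0.312; P(Defect=critical | Line=L3) = 0.046/0.312 = 0.147436.
Difference = 0.12529.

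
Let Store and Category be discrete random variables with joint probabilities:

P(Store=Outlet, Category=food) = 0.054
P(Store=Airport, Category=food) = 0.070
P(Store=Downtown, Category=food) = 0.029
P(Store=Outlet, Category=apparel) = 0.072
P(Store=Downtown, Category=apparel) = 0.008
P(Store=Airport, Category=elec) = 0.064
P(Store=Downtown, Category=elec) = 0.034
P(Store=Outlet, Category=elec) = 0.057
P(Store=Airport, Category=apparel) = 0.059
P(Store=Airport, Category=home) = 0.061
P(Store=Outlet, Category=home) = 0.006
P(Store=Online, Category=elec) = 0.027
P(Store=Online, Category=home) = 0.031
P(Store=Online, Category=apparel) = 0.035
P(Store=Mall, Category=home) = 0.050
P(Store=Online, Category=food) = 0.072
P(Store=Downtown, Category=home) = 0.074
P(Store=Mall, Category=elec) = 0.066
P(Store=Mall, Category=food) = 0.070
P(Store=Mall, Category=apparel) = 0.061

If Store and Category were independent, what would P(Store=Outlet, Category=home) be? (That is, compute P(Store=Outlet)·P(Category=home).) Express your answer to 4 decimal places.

P(Store=Outlet) = 0.054 + 0.072 + 0.057 + 0.006 = 0.189.
P(Category=home) = 0.074 + 0.050 + 0.061 + 0.006 + 0.031 = 0.222.
Product: 0.189 × 0.222 = 0.0420.

0.0420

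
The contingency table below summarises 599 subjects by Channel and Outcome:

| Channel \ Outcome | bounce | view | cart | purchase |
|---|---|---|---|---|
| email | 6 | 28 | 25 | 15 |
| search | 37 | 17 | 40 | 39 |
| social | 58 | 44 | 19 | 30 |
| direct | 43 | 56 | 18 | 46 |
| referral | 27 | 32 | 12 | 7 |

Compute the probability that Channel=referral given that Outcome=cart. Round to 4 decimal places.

0.1053

Total with Outcome=cart: 25 + 40 + 19 + 18 + 12 = 114.
P(Channel=referral | Outcome=cart) = 12/114 = 0.1053.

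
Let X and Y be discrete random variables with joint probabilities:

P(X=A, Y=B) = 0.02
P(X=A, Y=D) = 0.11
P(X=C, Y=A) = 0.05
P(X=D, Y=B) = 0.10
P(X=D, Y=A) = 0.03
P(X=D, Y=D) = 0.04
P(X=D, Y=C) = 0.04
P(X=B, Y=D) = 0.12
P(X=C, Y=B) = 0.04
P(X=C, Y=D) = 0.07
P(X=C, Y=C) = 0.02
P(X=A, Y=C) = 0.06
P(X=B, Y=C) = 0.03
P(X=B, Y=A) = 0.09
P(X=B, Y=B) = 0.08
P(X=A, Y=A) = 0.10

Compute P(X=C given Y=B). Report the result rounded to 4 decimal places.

0.1667

P(Y=B) = 0.02 + 0.08 + 0.04 + 0.10 = 0.24.
P(X=C | Y=B) = 0.04/0.24 = 0.1667.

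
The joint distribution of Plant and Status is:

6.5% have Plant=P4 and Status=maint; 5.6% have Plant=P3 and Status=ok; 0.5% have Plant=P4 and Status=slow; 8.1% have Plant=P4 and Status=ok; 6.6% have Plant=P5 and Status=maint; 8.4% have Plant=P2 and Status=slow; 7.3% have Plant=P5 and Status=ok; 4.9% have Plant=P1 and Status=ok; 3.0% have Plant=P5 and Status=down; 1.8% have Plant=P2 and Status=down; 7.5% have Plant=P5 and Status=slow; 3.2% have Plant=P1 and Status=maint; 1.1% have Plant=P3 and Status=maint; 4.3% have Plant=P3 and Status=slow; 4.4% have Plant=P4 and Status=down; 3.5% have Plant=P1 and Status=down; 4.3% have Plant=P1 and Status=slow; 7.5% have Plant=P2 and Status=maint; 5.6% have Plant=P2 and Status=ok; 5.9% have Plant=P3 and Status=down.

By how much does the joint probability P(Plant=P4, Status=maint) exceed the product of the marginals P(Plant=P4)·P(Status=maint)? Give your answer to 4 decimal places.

P(Plant=P4) = 0.081 + 0.005 + 0.044 + 0.065 = 0.195.
P(Status=maint) = 0.032 + 0.075 + 0.011 + 0.065 + 0.066 = 0.249.
P(Plant=P4, Status=maint) − P(Plant=P4)P(Status=maint) = 0.065 − 0.195×0.249 = 0.0164.

0.0164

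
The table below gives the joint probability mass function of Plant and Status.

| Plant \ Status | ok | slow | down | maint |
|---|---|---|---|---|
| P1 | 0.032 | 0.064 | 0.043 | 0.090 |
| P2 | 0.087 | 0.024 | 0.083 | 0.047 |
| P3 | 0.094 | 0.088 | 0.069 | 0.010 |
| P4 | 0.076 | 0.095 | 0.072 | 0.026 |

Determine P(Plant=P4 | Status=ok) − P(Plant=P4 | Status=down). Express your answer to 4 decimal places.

-0.0067

P(Status=ok) = 0.032 + 0.087 + 0.094 + 0.076 = 0.289; P(Plant=P4 | Status=ok) = 0.076/0.289 = 0.26298.
P(Status=down) = 0.043 + 0.083 + 0.069 + 0.072 = 0.267; P(Plant=P4 | Status=down) = 0.072/0.267 = 0.26966.
Difference = -0.0067.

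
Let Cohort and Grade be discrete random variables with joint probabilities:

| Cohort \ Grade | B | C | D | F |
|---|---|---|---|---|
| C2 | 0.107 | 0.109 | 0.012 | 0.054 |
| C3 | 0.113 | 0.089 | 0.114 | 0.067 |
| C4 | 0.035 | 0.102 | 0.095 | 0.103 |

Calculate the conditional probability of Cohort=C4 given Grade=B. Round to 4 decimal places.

0.1373

P(Grade=B) = 0.107 + 0.113 + 0.035 = 0.255.
P(Cohort=C4 | Grade=B) = 0.035/0.255 = 0.1373.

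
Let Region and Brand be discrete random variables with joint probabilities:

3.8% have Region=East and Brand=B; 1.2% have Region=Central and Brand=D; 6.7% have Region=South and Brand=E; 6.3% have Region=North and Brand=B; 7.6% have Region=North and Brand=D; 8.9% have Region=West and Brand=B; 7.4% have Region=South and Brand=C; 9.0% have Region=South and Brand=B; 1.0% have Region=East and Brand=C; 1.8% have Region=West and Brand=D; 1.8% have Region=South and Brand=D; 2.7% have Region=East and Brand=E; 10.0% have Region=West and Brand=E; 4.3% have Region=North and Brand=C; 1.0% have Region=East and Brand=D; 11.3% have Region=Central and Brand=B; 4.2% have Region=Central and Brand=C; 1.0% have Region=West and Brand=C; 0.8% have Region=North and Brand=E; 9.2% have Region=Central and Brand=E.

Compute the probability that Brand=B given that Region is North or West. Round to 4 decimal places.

0.3735

P(Region=North) = 0.063 + 0.043 + 0.076 + 0.008 = 0.190.
P(Region=West) = 0.089 + 0.010 + 0.018 + 0.100 = 0.217.
P(Region ∈ {North, West}) = 0.190 + 0.217 = 0.407; P(Brand=B, Region ∈ {North, West}) = 0.063 + 0.089 = 0.152.
P(Brand=B | Region ∈ {North, West}) = 0.152/0.407 = 0.3735.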